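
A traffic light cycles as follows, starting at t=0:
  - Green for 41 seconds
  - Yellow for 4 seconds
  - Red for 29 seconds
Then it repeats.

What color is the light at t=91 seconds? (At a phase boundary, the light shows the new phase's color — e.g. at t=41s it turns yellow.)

Answer: green

Derivation:
Cycle length = 41 + 4 + 29 = 74s
t = 91, phase_t = 91 mod 74 = 17
17 < 41 (green end) → GREEN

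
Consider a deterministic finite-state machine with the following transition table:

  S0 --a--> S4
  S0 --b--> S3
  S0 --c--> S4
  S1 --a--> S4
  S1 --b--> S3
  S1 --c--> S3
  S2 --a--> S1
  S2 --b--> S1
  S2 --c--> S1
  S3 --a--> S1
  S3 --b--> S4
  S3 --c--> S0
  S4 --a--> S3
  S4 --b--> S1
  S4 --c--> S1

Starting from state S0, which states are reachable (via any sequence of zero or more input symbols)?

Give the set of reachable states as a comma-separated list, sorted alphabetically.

BFS from S0:
  visit S0: S0--a-->S4 (new), S0--b-->S3 (new), S0--c-->S4 (seen)
  visit S4: S4--a-->S3 (seen), S4--b-->S1 (new), S4--c-->S1 (seen)
  visit S3: S3--a-->S1 (seen), S3--b-->S4 (seen), S3--c-->S0 (seen)
  visit S1: S1--a-->S4 (seen), S1--b-->S3 (seen), S1--c-->S3 (seen)

Answer: S0, S1, S3, S4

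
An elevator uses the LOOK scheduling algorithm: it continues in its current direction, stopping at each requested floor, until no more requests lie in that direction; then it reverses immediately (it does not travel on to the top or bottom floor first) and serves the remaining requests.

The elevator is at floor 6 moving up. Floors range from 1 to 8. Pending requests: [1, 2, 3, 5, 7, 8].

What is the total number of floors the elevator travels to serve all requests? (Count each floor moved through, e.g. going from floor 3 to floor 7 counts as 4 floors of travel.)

Start at floor 6 moving up, LOOK stop order: [7, 8, 5, 3, 2, 1]
  6 → 7: |7-6| = 1, total = 1
  7 → 8: |8-7| = 1, total = 2
  8 → 5: |5-8| = 3, total = 5
  5 → 3: |3-5| = 2, total = 7
  3 → 2: |2-3| = 1, total = 8
  2 → 1: |1-2| = 1, total = 9

Answer: 9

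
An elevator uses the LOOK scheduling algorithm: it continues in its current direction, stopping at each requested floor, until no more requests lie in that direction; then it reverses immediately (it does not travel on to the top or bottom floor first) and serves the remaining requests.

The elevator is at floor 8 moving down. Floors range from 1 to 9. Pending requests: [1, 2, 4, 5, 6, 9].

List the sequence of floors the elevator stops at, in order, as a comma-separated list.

Answer: 6, 5, 4, 2, 1, 9

Derivation:
Current: 8, moving DOWN
Serve below first (descending): [6, 5, 4, 2, 1]
Then reverse, serve above (ascending): [9]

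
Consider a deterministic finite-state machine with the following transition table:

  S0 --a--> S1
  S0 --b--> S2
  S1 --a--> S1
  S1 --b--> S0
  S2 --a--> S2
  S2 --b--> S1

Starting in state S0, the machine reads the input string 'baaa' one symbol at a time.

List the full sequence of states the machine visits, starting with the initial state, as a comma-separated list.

Start: S0
  read 'b': S0 --b--> S2
  read 'a': S2 --a--> S2
  read 'a': S2 --a--> S2
  read 'a': S2 --a--> S2

Answer: S0, S2, S2, S2, S2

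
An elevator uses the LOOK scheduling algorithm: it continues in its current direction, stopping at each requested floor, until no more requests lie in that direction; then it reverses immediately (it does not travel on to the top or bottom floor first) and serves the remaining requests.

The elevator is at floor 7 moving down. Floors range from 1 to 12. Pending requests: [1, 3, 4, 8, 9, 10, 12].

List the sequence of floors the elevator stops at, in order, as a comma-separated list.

Answer: 4, 3, 1, 8, 9, 10, 12

Derivation:
Current: 7, moving DOWN
Serve below first (descending): [4, 3, 1]
Then reverse, serve above (ascending): [8, 9, 10, 12]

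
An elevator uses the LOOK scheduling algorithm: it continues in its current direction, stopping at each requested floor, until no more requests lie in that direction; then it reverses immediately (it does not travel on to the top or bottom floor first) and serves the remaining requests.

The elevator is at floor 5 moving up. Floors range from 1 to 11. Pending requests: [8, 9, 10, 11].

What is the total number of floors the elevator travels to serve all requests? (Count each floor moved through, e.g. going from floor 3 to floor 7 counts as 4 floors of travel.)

Start at floor 5 moving up, LOOK stop order: [8, 9, 10, 11]
  5 → 8: |8-5| = 3, total = 3
  8 → 9: |9-8| = 1, total = 4
  9 → 10: |10-9| = 1, total = 5
  10 → 11: |11-10| = 1, total = 6

Answer: 6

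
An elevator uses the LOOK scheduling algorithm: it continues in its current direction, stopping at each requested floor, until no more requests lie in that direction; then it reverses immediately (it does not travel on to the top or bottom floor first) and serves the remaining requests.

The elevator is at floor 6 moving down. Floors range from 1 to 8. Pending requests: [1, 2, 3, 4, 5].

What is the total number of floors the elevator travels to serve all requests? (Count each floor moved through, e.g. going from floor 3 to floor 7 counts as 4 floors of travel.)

Answer: 5

Derivation:
Start at floor 6 moving down, LOOK stop order: [5, 4, 3, 2, 1]
  6 → 5: |5-6| = 1, total = 1
  5 → 4: |4-5| = 1, total = 2
  4 → 3: |3-4| = 1, total = 3
  3 → 2: |2-3| = 1, total = 4
  2 → 1: |1-2| = 1, total = 5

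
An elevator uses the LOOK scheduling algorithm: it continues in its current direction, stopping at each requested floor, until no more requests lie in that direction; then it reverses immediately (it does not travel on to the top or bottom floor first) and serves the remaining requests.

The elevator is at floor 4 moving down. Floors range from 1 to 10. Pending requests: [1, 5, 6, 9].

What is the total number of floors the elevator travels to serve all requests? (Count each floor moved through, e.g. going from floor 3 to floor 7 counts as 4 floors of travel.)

Start at floor 4 moving down, LOOK stop order: [1, 5, 6, 9]
  4 → 1: |1-4| = 3, total = 3
  1 → 5: |5-1| = 4, total = 7
  5 → 6: |6-5| = 1, total = 8
  6 → 9: |9-6| = 3, total = 11

Answer: 11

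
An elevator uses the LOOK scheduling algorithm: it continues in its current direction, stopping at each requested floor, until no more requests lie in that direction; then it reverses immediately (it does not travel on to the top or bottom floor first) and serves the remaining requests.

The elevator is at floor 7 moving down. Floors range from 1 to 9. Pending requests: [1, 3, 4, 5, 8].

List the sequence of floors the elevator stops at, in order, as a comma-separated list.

Answer: 5, 4, 3, 1, 8

Derivation:
Current: 7, moving DOWN
Serve below first (descending): [5, 4, 3, 1]
Then reverse, serve above (ascending): [8]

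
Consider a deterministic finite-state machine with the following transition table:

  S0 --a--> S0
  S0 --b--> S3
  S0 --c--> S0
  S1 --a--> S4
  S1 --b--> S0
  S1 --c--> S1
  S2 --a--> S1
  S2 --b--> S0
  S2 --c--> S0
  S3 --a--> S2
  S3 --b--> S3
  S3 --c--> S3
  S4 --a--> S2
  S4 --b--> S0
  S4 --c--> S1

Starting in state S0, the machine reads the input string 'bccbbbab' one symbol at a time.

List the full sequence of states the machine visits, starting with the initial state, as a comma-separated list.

Start: S0
  read 'b': S0 --b--> S3
  read 'c': S3 --c--> S3
  read 'c': S3 --c--> S3
  read 'b': S3 --b--> S3
  read 'b': S3 --b--> S3
  read 'b': S3 --b--> S3
  read 'a': S3 --a--> S2
  read 'b': S2 --b--> S0

Answer: S0, S3, S3, S3, S3, S3, S3, S2, S0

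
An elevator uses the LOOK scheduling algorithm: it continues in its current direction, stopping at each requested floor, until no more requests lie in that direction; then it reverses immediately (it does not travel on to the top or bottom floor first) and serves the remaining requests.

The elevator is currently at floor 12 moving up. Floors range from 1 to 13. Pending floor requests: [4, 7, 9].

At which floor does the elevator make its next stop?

Answer: 9

Derivation:
Current floor: 12, direction: up
Requests above: []
Requests below: [4, 7, 9]
Moving up but no requests above → reverse; nearest below is max([4, 7, 9]) = 9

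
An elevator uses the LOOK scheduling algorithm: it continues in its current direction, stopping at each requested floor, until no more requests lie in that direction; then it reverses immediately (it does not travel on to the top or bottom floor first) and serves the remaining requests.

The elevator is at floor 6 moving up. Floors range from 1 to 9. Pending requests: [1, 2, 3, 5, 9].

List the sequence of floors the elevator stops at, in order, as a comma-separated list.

Answer: 9, 5, 3, 2, 1

Derivation:
Current: 6, moving UP
Serve above first (ascending): [9]
Then reverse, serve below (descending): [5, 3, 2, 1]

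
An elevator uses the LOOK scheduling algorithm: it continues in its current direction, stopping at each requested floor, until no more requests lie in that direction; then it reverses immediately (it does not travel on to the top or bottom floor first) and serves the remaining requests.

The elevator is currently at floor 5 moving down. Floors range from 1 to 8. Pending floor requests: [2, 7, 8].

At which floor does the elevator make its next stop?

Current floor: 5, direction: down
Requests above: [7, 8]
Requests below: [2]
Moving down and requests lie below → nearest below is max([2]) = 2

Answer: 2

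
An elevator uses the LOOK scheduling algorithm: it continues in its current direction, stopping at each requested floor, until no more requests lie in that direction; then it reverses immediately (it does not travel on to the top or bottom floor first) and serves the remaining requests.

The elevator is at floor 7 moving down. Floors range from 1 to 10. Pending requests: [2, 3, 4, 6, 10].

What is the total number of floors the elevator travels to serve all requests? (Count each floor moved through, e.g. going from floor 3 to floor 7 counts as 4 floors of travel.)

Start at floor 7 moving down, LOOK stop order: [6, 4, 3, 2, 10]
  7 → 6: |6-7| = 1, total = 1
  6 → 4: |4-6| = 2, total = 3
  4 → 3: |3-4| = 1, total = 4
  3 → 2: |2-3| = 1, total = 5
  2 → 10: |10-2| = 8, total = 13

Answer: 13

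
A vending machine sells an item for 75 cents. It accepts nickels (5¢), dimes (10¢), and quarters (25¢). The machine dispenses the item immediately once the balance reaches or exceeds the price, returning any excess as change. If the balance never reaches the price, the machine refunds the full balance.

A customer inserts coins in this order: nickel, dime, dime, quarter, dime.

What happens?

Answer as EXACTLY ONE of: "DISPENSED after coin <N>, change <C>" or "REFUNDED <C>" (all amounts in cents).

Price: 75¢
Coin 1 (nickel, 5¢): balance = 5¢
Coin 2 (dime, 10¢): balance = 15¢
Coin 3 (dime, 10¢): balance = 25¢
Coin 4 (quarter, 25¢): balance = 50¢
Coin 5 (dime, 10¢): balance = 60¢
All coins inserted, balance 60¢ < price 75¢ → REFUND 60¢

Answer: REFUNDED 60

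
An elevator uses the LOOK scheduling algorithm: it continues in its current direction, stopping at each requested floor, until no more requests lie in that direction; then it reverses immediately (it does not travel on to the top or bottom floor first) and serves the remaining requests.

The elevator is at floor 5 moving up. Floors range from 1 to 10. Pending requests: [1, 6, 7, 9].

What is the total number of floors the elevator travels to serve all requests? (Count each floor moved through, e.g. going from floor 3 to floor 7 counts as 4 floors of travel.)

Start at floor 5 moving up, LOOK stop order: [6, 7, 9, 1]
  5 → 6: |6-5| = 1, total = 1
  6 → 7: |7-6| = 1, total = 2
  7 → 9: |9-7| = 2, total = 4
  9 → 1: |1-9| = 8, total = 12

Answer: 12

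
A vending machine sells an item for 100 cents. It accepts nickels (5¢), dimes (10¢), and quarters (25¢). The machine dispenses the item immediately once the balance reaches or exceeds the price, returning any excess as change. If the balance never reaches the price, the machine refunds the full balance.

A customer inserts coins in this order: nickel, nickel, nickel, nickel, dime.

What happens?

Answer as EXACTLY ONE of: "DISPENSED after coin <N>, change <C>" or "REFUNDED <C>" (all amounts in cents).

Answer: REFUNDED 30

Derivation:
Price: 100¢
Coin 1 (nickel, 5¢): balance = 5¢
Coin 2 (nickel, 5¢): balance = 10¢
Coin 3 (nickel, 5¢): balance = 15¢
Coin 4 (nickel, 5¢): balance = 20¢
Coin 5 (dime, 10¢): balance = 30¢
All coins inserted, balance 30¢ < price 100¢ → REFUND 30¢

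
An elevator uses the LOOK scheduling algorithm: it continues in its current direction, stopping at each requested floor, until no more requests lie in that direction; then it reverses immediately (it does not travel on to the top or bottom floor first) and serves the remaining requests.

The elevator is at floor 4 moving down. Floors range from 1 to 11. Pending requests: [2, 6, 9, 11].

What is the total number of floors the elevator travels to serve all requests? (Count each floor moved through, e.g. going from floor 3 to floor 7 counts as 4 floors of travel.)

Answer: 11

Derivation:
Start at floor 4 moving down, LOOK stop order: [2, 6, 9, 11]
  4 → 2: |2-4| = 2, total = 2
  2 → 6: |6-2| = 4, total = 6
  6 → 9: |9-6| = 3, total = 9
  9 → 11: |11-9| = 2, total = 11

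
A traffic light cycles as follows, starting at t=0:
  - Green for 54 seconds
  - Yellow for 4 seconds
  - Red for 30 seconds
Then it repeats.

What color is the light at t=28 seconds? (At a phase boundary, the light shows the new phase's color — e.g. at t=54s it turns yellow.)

Cycle length = 54 + 4 + 30 = 88s
t = 28, phase_t = 28 mod 88 = 28
28 < 54 (green end) → GREEN

Answer: green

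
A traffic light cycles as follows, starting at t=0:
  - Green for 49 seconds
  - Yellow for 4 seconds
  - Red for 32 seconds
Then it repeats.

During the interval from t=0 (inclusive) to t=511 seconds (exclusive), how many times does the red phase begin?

Answer: 6

Derivation:
Cycle = 49+4+32 = 85s
red phase starts at t = k*85 + 53 for k=0,1,2,...
Need k*85+53 < 511 → k < 5.388
k ∈ {0, ..., 5} → 6 starts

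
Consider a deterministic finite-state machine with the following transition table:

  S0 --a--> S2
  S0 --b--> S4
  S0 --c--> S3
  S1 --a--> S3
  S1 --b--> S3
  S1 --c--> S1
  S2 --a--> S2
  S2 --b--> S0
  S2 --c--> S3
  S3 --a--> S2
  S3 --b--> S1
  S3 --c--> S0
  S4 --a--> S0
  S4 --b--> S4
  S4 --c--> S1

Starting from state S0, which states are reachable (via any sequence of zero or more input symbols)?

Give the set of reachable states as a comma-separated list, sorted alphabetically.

Answer: S0, S1, S2, S3, S4

Derivation:
BFS from S0:
  visit S0: S0--a-->S2 (new), S0--b-->S4 (new), S0--c-->S3 (new)
  visit S2: S2--a-->S2 (seen), S2--b-->S0 (seen), S2--c-->S3 (seen)
  visit S4: S4--a-->S0 (seen), S4--b-->S4 (seen), S4--c-->S1 (new)
  visit S3: S3--a-->S2 (seen), S3--b-->S1 (seen), S3--c-->S0 (seen)
  visit S1: S1--a-->S3 (seen), S1--b-->S3 (seen), S1--c-->S1 (seen)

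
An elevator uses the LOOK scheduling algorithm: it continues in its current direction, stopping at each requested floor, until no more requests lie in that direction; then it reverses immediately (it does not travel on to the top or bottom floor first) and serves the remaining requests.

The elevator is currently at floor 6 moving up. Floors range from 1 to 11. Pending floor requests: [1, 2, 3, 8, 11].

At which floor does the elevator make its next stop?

Current floor: 6, direction: up
Requests above: [8, 11]
Requests below: [1, 2, 3]
Moving up and requests lie above → nearest above is min([8, 11]) = 8

Answer: 8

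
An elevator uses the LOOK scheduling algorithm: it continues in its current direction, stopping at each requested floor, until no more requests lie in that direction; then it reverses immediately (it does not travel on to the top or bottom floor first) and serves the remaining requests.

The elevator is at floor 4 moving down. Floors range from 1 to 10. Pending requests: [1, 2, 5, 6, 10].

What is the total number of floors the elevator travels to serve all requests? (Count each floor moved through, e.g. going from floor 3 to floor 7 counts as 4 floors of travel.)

Answer: 12

Derivation:
Start at floor 4 moving down, LOOK stop order: [2, 1, 5, 6, 10]
  4 → 2: |2-4| = 2, total = 2
  2 → 1: |1-2| = 1, total = 3
  1 → 5: |5-1| = 4, total = 7
  5 → 6: |6-5| = 1, total = 8
  6 → 10: |10-6| = 4, total = 12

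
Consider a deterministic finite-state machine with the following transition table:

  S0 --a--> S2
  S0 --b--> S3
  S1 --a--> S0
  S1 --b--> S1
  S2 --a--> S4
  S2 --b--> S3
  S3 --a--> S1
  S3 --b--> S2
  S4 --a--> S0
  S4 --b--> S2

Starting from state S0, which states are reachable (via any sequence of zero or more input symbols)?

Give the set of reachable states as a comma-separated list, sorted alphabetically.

BFS from S0:
  visit S0: S0--a-->S2 (new), S0--b-->S3 (new)
  visit S2: S2--a-->S4 (new), S2--b-->S3 (seen)
  visit S3: S3--a-->S1 (new), S3--b-->S2 (seen)
  visit S4: S4--a-->S0 (seen), S4--b-->S2 (seen)
  visit S1: S1--a-->S0 (seen), S1--b-->S1 (seen)

Answer: S0, S1, S2, S3, S4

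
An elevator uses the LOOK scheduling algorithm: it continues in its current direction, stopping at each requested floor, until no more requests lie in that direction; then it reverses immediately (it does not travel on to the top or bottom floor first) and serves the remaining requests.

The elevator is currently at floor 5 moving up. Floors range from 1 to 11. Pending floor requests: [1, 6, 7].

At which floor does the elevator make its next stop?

Current floor: 5, direction: up
Requests above: [6, 7]
Requests below: [1]
Moving up and requests lie above → nearest above is min([6, 7]) = 6

Answer: 6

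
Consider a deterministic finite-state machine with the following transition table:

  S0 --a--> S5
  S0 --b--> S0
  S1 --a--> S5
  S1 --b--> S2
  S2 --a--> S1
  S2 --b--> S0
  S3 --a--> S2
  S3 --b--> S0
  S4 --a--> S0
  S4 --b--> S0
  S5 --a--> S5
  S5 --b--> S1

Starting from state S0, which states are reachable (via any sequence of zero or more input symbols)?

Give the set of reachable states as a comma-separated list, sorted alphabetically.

Answer: S0, S1, S2, S5

Derivation:
BFS from S0:
  visit S0: S0--a-->S5 (new), S0--b-->S0 (seen)
  visit S5: S5--a-->S5 (seen), S5--b-->S1 (new)
  visit S1: S1--a-->S5 (seen), S1--b-->S2 (new)
  visit S2: S2--a-->S1 (seen), S2--b-->S0 (seen)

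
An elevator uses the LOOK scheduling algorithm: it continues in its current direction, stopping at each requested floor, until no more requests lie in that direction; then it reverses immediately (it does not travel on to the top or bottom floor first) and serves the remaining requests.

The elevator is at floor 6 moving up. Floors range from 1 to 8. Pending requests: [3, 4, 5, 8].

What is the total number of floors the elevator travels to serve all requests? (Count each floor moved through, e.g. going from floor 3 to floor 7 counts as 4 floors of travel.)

Start at floor 6 moving up, LOOK stop order: [8, 5, 4, 3]
  6 → 8: |8-6| = 2, total = 2
  8 → 5: |5-8| = 3, total = 5
  5 → 4: |4-5| = 1, total = 6
  4 → 3: |3-4| = 1, total = 7

Answer: 7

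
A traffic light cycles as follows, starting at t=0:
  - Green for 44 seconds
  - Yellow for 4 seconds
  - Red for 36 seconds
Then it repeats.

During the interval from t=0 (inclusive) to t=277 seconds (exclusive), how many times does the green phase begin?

Answer: 4

Derivation:
Cycle = 44+4+36 = 84s
green phase starts at t = k*84 + 0 for k=0,1,2,...
Need k*84+0 < 277 → k < 3.298
k ∈ {0, ..., 3} → 4 starts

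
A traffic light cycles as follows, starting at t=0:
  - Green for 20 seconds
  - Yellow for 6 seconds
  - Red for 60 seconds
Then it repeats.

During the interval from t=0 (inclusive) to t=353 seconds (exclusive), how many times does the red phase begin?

Answer: 4

Derivation:
Cycle = 20+6+60 = 86s
red phase starts at t = k*86 + 26 for k=0,1,2,...
Need k*86+26 < 353 → k < 3.802
k ∈ {0, ..., 3} → 4 starts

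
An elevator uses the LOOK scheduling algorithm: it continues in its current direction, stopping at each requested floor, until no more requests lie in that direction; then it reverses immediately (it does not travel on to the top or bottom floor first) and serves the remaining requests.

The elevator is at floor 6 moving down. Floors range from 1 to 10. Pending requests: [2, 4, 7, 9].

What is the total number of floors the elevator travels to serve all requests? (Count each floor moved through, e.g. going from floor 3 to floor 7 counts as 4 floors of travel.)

Answer: 11

Derivation:
Start at floor 6 moving down, LOOK stop order: [4, 2, 7, 9]
  6 → 4: |4-6| = 2, total = 2
  4 → 2: |2-4| = 2, total = 4
  2 → 7: |7-2| = 5, total = 9
  7 → 9: |9-7| = 2, total = 11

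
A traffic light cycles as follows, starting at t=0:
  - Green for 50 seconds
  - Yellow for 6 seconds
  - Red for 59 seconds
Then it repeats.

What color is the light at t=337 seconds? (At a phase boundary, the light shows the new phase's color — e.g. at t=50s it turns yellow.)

Cycle length = 50 + 6 + 59 = 115s
t = 337, phase_t = 337 mod 115 = 107
107 >= 56 → RED

Answer: red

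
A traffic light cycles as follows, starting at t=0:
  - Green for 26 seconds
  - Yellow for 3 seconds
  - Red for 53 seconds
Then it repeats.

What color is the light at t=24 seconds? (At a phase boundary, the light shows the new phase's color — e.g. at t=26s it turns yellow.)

Answer: green

Derivation:
Cycle length = 26 + 3 + 53 = 82s
t = 24, phase_t = 24 mod 82 = 24
24 < 26 (green end) → GREEN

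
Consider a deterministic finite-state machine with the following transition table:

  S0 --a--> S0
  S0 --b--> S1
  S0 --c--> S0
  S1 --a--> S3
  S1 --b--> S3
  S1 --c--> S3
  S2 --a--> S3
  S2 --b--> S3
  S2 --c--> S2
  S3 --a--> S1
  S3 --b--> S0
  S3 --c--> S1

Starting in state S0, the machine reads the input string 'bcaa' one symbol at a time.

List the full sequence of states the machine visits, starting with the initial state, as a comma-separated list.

Answer: S0, S1, S3, S1, S3

Derivation:
Start: S0
  read 'b': S0 --b--> S1
  read 'c': S1 --c--> S3
  read 'a': S3 --a--> S1
  read 'a': S1 --a--> S3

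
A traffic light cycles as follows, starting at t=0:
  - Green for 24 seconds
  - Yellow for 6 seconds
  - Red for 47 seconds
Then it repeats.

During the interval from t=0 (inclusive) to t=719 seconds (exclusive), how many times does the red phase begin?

Cycle = 24+6+47 = 77s
red phase starts at t = k*77 + 30 for k=0,1,2,...
Need k*77+30 < 719 → k < 8.948
k ∈ {0, ..., 8} → 9 starts

Answer: 9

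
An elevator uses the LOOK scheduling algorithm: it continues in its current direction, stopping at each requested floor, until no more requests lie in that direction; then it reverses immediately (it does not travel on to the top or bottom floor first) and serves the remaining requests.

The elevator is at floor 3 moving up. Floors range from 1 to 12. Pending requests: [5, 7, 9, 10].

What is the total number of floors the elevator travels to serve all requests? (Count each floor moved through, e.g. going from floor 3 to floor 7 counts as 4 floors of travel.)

Start at floor 3 moving up, LOOK stop order: [5, 7, 9, 10]
  3 → 5: |5-3| = 2, total = 2
  5 → 7: |7-5| = 2, total = 4
  7 → 9: |9-7| = 2, total = 6
  9 → 10: |10-9| = 1, total = 7

Answer: 7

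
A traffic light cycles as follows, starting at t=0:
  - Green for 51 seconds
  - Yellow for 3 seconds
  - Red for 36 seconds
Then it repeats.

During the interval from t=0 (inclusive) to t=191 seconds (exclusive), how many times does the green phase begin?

Cycle = 51+3+36 = 90s
green phase starts at t = k*90 + 0 for k=0,1,2,...
Need k*90+0 < 191 → k < 2.122
k ∈ {0, ..., 2} → 3 starts

Answer: 3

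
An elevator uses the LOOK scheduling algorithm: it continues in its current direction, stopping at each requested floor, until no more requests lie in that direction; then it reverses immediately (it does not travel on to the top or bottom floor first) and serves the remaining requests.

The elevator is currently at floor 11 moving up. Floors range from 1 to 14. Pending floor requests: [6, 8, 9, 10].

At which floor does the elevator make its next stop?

Answer: 10

Derivation:
Current floor: 11, direction: up
Requests above: []
Requests below: [6, 8, 9, 10]
Moving up but no requests above → reverse; nearest below is max([6, 8, 9, 10]) = 10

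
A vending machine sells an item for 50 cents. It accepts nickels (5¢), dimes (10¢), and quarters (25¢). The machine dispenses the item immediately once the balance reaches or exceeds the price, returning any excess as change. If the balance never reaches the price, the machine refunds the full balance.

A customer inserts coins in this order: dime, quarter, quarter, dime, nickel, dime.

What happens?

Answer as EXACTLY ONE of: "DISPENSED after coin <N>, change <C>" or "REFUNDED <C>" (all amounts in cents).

Price: 50¢
Coin 1 (dime, 10¢): balance = 10¢
Coin 2 (quarter, 25¢): balance = 35¢
Coin 3 (quarter, 25¢): balance = 60¢
  → balance >= price → DISPENSE, change = 60 - 50 = 10¢

Answer: DISPENSED after coin 3, change 10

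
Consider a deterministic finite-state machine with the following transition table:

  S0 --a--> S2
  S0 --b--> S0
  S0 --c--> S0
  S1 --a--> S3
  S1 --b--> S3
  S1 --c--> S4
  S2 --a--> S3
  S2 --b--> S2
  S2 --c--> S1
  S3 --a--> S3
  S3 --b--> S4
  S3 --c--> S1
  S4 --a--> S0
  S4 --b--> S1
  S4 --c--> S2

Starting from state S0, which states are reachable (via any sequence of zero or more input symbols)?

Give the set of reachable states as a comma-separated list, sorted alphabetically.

Answer: S0, S1, S2, S3, S4

Derivation:
BFS from S0:
  visit S0: S0--a-->S2 (new), S0--b-->S0 (seen), S0--c-->S0 (seen)
  visit S2: S2--a-->S3 (new), S2--b-->S2 (seen), S2--c-->S1 (new)
  visit S3: S3--a-->S3 (seen), S3--b-->S4 (new), S3--c-->S1 (seen)
  visit S1: S1--a-->S3 (seen), S1--b-->S3 (seen), S1--c-->S4 (seen)
  visit S4: S4--a-->S0 (seen), S4--b-->S1 (seen), S4--c-->S2 (seen)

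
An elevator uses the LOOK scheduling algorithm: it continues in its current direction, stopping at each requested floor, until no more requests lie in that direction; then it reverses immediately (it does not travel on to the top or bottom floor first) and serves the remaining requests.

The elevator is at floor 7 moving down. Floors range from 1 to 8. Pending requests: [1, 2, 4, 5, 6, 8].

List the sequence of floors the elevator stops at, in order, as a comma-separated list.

Answer: 6, 5, 4, 2, 1, 8

Derivation:
Current: 7, moving DOWN
Serve below first (descending): [6, 5, 4, 2, 1]
Then reverse, serve above (ascending): [8]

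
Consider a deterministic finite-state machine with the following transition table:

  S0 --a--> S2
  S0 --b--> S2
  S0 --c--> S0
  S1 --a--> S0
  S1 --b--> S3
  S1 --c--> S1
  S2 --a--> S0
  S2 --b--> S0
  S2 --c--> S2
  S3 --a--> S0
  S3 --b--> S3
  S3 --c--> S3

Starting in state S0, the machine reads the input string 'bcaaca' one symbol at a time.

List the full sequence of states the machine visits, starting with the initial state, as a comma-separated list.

Answer: S0, S2, S2, S0, S2, S2, S0

Derivation:
Start: S0
  read 'b': S0 --b--> S2
  read 'c': S2 --c--> S2
  read 'a': S2 --a--> S0
  read 'a': S0 --a--> S2
  read 'c': S2 --c--> S2
  read 'a': S2 --a--> S0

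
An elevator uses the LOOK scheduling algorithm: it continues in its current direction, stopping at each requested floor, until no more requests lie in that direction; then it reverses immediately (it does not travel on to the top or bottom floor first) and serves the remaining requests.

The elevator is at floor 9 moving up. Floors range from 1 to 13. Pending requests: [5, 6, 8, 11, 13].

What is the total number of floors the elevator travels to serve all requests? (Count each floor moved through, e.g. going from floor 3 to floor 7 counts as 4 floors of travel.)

Start at floor 9 moving up, LOOK stop order: [11, 13, 8, 6, 5]
  9 → 11: |11-9| = 2, total = 2
  11 → 13: |13-11| = 2, total = 4
  13 → 8: |8-13| = 5, total = 9
  8 → 6: |6-8| = 2, total = 11
  6 → 5: |5-6| = 1, total = 12

Answer: 12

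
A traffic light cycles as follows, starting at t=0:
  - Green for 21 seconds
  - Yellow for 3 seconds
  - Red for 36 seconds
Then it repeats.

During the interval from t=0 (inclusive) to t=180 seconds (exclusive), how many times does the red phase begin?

Cycle = 21+3+36 = 60s
red phase starts at t = k*60 + 24 for k=0,1,2,...
Need k*60+24 < 180 → k < 2.600
k ∈ {0, ..., 2} → 3 starts

Answer: 3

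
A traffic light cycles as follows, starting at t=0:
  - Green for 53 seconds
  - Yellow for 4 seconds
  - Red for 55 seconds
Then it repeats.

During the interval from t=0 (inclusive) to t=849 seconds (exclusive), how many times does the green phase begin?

Answer: 8

Derivation:
Cycle = 53+4+55 = 112s
green phase starts at t = k*112 + 0 for k=0,1,2,...
Need k*112+0 < 849 → k < 7.580
k ∈ {0, ..., 7} → 8 starts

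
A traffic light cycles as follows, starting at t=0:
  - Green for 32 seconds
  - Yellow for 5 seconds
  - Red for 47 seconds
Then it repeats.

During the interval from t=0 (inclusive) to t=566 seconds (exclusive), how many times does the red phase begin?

Cycle = 32+5+47 = 84s
red phase starts at t = k*84 + 37 for k=0,1,2,...
Need k*84+37 < 566 → k < 6.298
k ∈ {0, ..., 6} → 7 starts

Answer: 7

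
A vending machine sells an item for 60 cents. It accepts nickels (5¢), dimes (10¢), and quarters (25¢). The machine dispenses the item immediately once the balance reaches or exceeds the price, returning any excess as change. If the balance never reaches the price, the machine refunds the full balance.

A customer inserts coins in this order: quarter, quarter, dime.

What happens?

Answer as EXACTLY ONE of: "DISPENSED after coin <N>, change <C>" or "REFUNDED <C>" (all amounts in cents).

Price: 60¢
Coin 1 (quarter, 25¢): balance = 25¢
Coin 2 (quarter, 25¢): balance = 50¢
Coin 3 (dime, 10¢): balance = 60¢
  → balance >= price → DISPENSE, change = 60 - 60 = 0¢

Answer: DISPENSED after coin 3, change 0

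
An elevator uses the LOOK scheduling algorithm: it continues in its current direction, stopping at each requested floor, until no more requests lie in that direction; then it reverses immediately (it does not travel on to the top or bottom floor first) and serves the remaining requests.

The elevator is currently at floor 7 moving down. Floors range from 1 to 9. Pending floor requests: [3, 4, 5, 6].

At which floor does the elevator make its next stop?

Current floor: 7, direction: down
Requests above: []
Requests below: [3, 4, 5, 6]
Moving down and requests lie below → nearest below is max([3, 4, 5, 6]) = 6

Answer: 6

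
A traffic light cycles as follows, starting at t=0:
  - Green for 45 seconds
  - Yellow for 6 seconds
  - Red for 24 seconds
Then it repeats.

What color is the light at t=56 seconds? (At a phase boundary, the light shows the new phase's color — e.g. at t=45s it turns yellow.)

Cycle length = 45 + 6 + 24 = 75s
t = 56, phase_t = 56 mod 75 = 56
56 >= 51 → RED

Answer: red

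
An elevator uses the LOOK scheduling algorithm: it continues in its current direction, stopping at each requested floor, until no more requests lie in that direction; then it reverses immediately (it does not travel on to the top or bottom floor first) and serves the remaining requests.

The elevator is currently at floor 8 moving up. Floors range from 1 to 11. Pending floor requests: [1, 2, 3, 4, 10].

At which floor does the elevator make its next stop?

Current floor: 8, direction: up
Requests above: [10]
Requests below: [1, 2, 3, 4]
Moving up and requests lie above → nearest above is min([10]) = 10

Answer: 10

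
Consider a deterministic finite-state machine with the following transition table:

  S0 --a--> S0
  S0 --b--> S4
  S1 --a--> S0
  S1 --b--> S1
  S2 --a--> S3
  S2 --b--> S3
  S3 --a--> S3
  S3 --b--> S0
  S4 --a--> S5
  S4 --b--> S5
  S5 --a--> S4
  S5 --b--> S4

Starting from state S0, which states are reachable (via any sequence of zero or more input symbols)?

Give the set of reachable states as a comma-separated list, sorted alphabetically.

Answer: S0, S4, S5

Derivation:
BFS from S0:
  visit S0: S0--a-->S0 (seen), S0--b-->S4 (new)
  visit S4: S4--a-->S5 (new), S4--b-->S5 (seen)
  visit S5: S5--a-->S4 (seen), S5--b-->S4 (seen)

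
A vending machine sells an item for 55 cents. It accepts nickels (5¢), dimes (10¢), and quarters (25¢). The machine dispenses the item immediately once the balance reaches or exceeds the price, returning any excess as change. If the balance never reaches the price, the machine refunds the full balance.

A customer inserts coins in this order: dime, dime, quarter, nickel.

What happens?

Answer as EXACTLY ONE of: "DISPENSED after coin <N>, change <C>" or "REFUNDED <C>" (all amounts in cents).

Price: 55¢
Coin 1 (dime, 10¢): balance = 10¢
Coin 2 (dime, 10¢): balance = 20¢
Coin 3 (quarter, 25¢): balance = 45¢
Coin 4 (nickel, 5¢): balance = 50¢
All coins inserted, balance 50¢ < price 55¢ → REFUND 50¢

Answer: REFUNDED 50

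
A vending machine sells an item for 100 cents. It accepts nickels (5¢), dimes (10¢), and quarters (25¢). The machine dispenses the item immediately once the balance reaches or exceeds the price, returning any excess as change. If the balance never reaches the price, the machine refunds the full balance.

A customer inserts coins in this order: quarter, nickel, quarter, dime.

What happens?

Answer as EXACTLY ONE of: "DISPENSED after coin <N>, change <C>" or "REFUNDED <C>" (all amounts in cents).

Answer: REFUNDED 65

Derivation:
Price: 100¢
Coin 1 (quarter, 25¢): balance = 25¢
Coin 2 (nickel, 5¢): balance = 30¢
Coin 3 (quarter, 25¢): balance = 55¢
Coin 4 (dime, 10¢): balance = 65¢
All coins inserted, balance 65¢ < price 100¢ → REFUND 65¢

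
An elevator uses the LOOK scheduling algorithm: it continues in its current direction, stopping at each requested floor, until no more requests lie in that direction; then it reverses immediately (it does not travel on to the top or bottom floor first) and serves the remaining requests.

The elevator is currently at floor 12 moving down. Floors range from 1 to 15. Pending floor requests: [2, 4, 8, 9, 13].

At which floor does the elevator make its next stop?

Answer: 9

Derivation:
Current floor: 12, direction: down
Requests above: [13]
Requests below: [2, 4, 8, 9]
Moving down and requests lie below → nearest below is max([2, 4, 8, 9]) = 9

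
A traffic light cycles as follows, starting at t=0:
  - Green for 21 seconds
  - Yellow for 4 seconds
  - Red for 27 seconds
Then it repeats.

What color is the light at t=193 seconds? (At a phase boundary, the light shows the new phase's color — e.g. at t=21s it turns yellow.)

Answer: red

Derivation:
Cycle length = 21 + 4 + 27 = 52s
t = 193, phase_t = 193 mod 52 = 37
37 >= 25 → RED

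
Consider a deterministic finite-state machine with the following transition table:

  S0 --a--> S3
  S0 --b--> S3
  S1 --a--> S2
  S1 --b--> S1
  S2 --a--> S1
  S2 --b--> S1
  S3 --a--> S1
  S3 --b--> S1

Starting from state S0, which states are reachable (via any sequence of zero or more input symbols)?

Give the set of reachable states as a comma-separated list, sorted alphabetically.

Answer: S0, S1, S2, S3

Derivation:
BFS from S0:
  visit S0: S0--a-->S3 (new), S0--b-->S3 (seen)
  visit S3: S3--a-->S1 (new), S3--b-->S1 (seen)
  visit S1: S1--a-->S2 (new), S1--b-->S1 (seen)
  visit S2: S2--a-->S1 (seen), S2--b-->S1 (seen)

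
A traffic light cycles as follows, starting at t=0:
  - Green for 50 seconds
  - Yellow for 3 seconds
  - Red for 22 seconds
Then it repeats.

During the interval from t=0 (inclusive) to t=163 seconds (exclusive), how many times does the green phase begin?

Cycle = 50+3+22 = 75s
green phase starts at t = k*75 + 0 for k=0,1,2,...
Need k*75+0 < 163 → k < 2.173
k ∈ {0, ..., 2} → 3 starts

Answer: 3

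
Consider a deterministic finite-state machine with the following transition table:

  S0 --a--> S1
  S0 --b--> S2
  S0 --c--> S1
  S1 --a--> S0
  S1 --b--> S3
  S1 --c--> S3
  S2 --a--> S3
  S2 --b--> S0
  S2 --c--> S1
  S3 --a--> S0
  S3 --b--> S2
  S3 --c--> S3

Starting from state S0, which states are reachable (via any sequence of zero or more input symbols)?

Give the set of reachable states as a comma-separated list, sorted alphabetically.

BFS from S0:
  visit S0: S0--a-->S1 (new), S0--b-->S2 (new), S0--c-->S1 (seen)
  visit S1: S1--a-->S0 (seen), S1--b-->S3 (new), S1--c-->S3 (seen)
  visit S2: S2--a-->S3 (seen), S2--b-->S0 (seen), S2--c-->S1 (seen)
  visit S3: S3--a-->S0 (seen), S3--b-->S2 (seen), S3--c-->S3 (seen)

Answer: S0, S1, S2, S3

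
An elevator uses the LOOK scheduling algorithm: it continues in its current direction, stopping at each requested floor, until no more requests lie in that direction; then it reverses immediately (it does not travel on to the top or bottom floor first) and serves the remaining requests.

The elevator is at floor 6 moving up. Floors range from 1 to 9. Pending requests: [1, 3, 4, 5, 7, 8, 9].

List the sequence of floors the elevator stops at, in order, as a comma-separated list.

Answer: 7, 8, 9, 5, 4, 3, 1

Derivation:
Current: 6, moving UP
Serve above first (ascending): [7, 8, 9]
Then reverse, serve below (descending): [5, 4, 3, 1]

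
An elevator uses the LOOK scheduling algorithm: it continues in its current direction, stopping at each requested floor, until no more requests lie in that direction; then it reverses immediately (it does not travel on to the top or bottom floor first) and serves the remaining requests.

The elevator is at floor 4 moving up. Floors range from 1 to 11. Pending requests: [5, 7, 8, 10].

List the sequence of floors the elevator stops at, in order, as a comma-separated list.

Current: 4, moving UP
Serve above first (ascending): [5, 7, 8, 10]
Then reverse, serve below (descending): []

Answer: 5, 7, 8, 10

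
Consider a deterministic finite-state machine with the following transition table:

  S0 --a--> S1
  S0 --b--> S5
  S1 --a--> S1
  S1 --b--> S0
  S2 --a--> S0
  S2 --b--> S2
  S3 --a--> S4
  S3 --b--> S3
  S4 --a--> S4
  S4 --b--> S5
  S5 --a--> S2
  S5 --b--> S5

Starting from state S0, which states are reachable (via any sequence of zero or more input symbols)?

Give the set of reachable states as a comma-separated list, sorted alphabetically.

Answer: S0, S1, S2, S5

Derivation:
BFS from S0:
  visit S0: S0--a-->S1 (new), S0--b-->S5 (new)
  visit S1: S1--a-->S1 (seen), S1--b-->S0 (seen)
  visit S5: S5--a-->S2 (new), S5--b-->S5 (seen)
  visit S2: S2--a-->S0 (seen), S2--b-->S2 (seen)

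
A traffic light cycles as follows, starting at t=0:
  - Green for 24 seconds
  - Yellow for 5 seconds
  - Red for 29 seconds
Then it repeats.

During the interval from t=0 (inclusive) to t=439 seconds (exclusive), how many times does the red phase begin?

Cycle = 24+5+29 = 58s
red phase starts at t = k*58 + 29 for k=0,1,2,...
Need k*58+29 < 439 → k < 7.069
k ∈ {0, ..., 7} → 8 starts

Answer: 8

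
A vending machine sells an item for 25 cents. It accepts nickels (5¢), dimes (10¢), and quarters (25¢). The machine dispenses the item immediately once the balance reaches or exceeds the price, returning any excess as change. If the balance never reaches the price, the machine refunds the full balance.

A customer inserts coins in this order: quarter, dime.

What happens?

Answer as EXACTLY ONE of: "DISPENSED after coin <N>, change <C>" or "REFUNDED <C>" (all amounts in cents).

Answer: DISPENSED after coin 1, change 0

Derivation:
Price: 25¢
Coin 1 (quarter, 25¢): balance = 25¢
  → balance >= price → DISPENSE, change = 25 - 25 = 0¢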